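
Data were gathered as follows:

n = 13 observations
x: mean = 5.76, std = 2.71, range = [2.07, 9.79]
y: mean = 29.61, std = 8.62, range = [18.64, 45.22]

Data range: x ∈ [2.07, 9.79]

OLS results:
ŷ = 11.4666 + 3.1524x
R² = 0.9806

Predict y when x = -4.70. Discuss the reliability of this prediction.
ŷ = -3.3497, but this is extrapolation (below the data range [2.07, 9.79]) and may be unreliable.

Prediction calculation:
ŷ = 11.4666 + 3.1524 × (-4.70)
ŷ = -3.3497

Reliability:
- Data range: x ∈ [2.07, 9.79]
- Prediction point: x = -4.70 is 6.77 units below the observed range → this is EXTRAPOLATION, not interpolation

Why that matters here:
- The standard error of prediction grows with (x − x̄)², and x = -4.70 is far from x̄ = 5.76
- R² describes fit only over the sampled x values; it says nothing about behaviour beyond them
- The linear relationship may not hold outside the observed range

A defensible statement: 'if the linear trend continued to x = -4.70, y would be about -3.3497' — the premise is untested.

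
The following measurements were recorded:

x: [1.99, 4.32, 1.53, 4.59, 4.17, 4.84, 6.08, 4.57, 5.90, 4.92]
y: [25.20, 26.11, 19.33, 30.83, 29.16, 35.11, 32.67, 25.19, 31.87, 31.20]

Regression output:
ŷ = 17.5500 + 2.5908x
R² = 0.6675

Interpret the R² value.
About 66.75% of the variability in y is accounted for by the regression on x (R² = 0.6675) — a moderate linear fit.

The coefficient of determination R² is the fraction of the total variation in y that the fitted line accounts for.

Here R² = 0.6675:
- Explained: 66.75% of the variation in y
- Unexplained (residual): 100% − 66.75% = 33.25%
- Rule of thumb (below 0.3 weak; 0.3 to below 0.7 moderate; 0.7 and above strong) → moderate

Note: R² says nothing about causation, and a high R² does not by itself mean the linear form is appropriate — check the residuals.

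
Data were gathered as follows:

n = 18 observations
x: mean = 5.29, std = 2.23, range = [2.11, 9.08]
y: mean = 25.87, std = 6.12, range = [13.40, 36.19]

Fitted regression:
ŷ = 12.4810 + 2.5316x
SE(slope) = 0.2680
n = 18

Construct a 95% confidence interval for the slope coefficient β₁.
The 95% CI for β₁ is (1.9635, 3.0997)

Confidence interval for the slope:

The 95% CI for β₁ is: β̂₁ ± t*(α/2, n-2) × SE(β̂₁)

Step 1: Find critical t-value
- Confidence level = 0.95
- Degrees of freedom = n - 2 = 18 - 2 = 16
- t*(α/2, 16) = 2.1199

Step 2: Calculate margin of error
Margin = 2.1199 × 0.2680 = 0.5681

Step 3: Construct interval
CI = 2.5316 ± 0.5681
CI = (1.9635, 3.0997)

Interpretation: each one-unit increase in x is associated with a change in mean y of between 1.9635 and 3.0997, with 95% confidence.
Both endpoints are positive, so the data support a genuinely positive slope at this confidence level.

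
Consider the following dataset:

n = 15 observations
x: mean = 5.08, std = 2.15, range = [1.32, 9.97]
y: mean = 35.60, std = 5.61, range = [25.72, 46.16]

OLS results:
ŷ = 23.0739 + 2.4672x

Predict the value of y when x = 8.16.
ŷ = 43.2063

Plug x = 8.16 into the fitted line:

ŷ = 23.0739 + 2.4672 × 8.16
ŷ = 23.0739 + 20.1324
ŷ = 43.2063

This is the fitted mean response at that x — an individual observation would come with a wider prediction interval.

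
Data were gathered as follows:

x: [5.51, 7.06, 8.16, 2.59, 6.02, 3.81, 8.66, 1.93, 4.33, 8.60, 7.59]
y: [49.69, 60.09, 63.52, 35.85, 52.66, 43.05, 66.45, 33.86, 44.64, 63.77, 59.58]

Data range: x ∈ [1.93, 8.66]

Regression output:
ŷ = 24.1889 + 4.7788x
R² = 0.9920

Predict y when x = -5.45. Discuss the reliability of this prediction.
ŷ = -1.8556 (extrapolation — x = -5.45 lies outside [1.93, 8.66], so reliability is low).

Prediction calculation:
ŷ = 24.1889 + 4.7788 × (-5.45)
ŷ = -1.8556

Reliability:
- Data range: x ∈ [1.93, 8.66]
- Prediction point: x = -5.45 is 7.38 units below the observed range → this is EXTRAPOLATION, not interpolation

Why that matters here:
- There are no observations near this x to validate the fitted line there
- The linear relationship may not hold outside the observed range

A defensible statement: 'if the linear trend continued to x = -5.45, y would be about -1.8556' — the premise is untested.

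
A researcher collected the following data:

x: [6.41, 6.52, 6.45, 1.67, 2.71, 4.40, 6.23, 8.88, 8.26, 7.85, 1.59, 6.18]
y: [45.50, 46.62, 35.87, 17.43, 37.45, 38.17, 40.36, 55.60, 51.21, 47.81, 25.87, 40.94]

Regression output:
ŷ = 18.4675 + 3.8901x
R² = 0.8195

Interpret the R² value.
R² = 0.8195 means 81.95% of the variation in y is explained by the linear relationship with x. This indicates a strong fit.

The coefficient of determination R² is the fraction of the total variation in y that the fitted line accounts for.

Here R² = 0.8195:
- Explained: 81.95% of the variation in y
- Unexplained (residual): 100% − 81.95% = 18.05%
- Rule of thumb (below 0.3 weak; 0.3 to below 0.7 moderate; 0.7 and above strong) → strong

Note: R² says nothing about causation, and a high R² does not by itself mean the linear form is appropriate — check the residuals.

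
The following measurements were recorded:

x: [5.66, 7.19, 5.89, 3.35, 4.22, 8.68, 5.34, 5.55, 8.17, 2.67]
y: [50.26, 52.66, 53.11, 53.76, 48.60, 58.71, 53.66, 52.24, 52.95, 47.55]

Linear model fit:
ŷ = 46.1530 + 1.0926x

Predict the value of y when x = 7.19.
ŷ = 54.0088

To predict y for x = 7.19, substitute into the regression equation:

ŷ = 46.1530 + 1.0926 × 7.19
ŷ = 46.1530 + 7.8558
ŷ = 54.0088

This is a point prediction; actual observations scatter around it by roughly the residual standard deviation.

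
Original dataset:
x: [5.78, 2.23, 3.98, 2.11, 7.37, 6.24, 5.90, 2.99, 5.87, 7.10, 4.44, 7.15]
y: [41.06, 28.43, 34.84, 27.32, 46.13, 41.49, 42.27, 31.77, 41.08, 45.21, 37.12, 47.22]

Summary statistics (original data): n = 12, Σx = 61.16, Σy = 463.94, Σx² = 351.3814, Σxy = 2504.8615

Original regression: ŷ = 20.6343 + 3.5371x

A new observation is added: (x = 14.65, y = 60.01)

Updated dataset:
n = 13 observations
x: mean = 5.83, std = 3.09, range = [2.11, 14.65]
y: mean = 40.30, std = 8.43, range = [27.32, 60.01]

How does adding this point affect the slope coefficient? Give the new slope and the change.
Adding the point moves β₁ from 3.5371 to 2.6516, i.e. it decreases by 0.8855 (-25.0%).

The new point has HIGH LEVERAGE: x = 14.65 is far from the original mean x̄ = 61.16/12 ≈ 5.10 (original range [2.11, 7.37]).

Step 1: Update the sums with the new point (n goes from 12 to 13)
Σx  = 61.16 + 14.65 = 75.81
Σy  = 463.94 + 60.01 = 523.95
Σx² = 351.3814 + 14.65² = 351.3814 + 214.6225 = 566.0039
Σxy = 2504.8615 + 14.65×60.01 = 2504.8615 + 879.1465 = 3384.0080

Step 2: Recompute the slope with b₁ = (nΣxy − ΣxΣy) / (nΣx² − (Σx)²)
Numerator   = 13×3384.0080 − 75.81×523.95 = 43992.1040 − 39720.6495 = 4271.4545
Denominator = 13×566.0039 − 75.81² = 7358.0507 − 5747.1561 = 1610.8946
b₁(new) = 4271.4545 / 1610.8946 = 2.6516

(Same formula on the original sums: (12×2504.8615 − 61.16×463.94) / (12×351.3814 − 61.16²) = 1683.7676 / 476.0312 = 3.5371, matching the given fit.)

Step 3: Change in slope
Δβ₁ = 2.6516 − 3.5371 = -0.8855
Relative change = -0.8855 / 3.5371 × 100% = -25.0%
→ the slope decreases when the point is added.

A high-leverage point only changes the slope if it is off the original line; here y = 60.01 is below the original trend, so the slope decreases.
In practice: investigate whether it comes from the same population as the rest of the sample; check such a point for data-entry or measurement error.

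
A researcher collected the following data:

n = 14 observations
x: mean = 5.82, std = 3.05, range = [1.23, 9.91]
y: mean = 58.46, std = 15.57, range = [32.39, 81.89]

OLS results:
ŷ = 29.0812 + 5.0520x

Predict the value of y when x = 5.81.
ŷ = 58.4333

Plug x = 5.81 into the fitted line:

ŷ = 29.0812 + 5.0520 × 5.81
ŷ = 29.0812 + 29.3521
ŷ = 58.4333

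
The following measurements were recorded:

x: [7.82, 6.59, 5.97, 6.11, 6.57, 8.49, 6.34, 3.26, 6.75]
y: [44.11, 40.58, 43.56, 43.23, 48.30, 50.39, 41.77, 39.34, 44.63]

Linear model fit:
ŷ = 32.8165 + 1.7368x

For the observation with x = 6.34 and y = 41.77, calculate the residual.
Residual = -2.0578

The residual is the difference between the actual value and the predicted value:

Residual = y - ŷ

Step 1: Calculate predicted value
ŷ = 32.8165 + 1.7368 × 6.34
ŷ = 43.8278

Step 2: Calculate residual
Residual = 41.77 - 43.8278
Residual = -2.0578

The residual is negative, so the observed y = 41.77 sits below the regression line (the line overestimates it by 2.0578).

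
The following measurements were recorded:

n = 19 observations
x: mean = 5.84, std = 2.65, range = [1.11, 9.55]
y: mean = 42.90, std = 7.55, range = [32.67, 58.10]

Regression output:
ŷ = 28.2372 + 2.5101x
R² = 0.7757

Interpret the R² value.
The model explains 77.57% of the variance in y (R² = 0.7757), leaving 22.43% unexplained; the fit is strong.

The coefficient of determination R² is the fraction of the total variation in y that the fitted line accounts for.

Here R² = 0.7757:
- Explained: 77.57% of the variation in y
- Unexplained (residual): 100% − 77.57% = 22.43%
- Rule of thumb (below 0.3 weak; 0.3 to below 0.7 moderate; 0.7 and above strong) → strong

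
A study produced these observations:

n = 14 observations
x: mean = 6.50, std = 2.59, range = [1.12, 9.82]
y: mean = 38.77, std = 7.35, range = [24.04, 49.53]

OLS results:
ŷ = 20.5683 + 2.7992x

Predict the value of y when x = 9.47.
ŷ = 47.0767

To predict y for x = 9.47, substitute into the regression equation:

ŷ = 20.5683 + 2.7992 × 9.47
ŷ = 20.5683 + 26.5084
ŷ = 47.0767

This is a point prediction; actual observations scatter around it by roughly the residual standard deviation.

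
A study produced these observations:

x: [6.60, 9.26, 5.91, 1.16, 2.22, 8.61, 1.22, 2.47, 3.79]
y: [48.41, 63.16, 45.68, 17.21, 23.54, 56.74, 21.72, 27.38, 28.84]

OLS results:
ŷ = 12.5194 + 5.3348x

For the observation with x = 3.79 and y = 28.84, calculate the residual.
Residual = -3.8983

The residual is the difference between the actual value and the predicted value:

Residual = y - ŷ

Step 1: Calculate predicted value
ŷ = 12.5194 + 5.3348 × 3.79
ŷ = 32.7383

Step 2: Calculate residual
Residual = 28.84 - 32.7383
Residual = -3.8983

The residual is negative, so the observed y = 28.84 sits below the regression line (the line overestimates it by 3.8983).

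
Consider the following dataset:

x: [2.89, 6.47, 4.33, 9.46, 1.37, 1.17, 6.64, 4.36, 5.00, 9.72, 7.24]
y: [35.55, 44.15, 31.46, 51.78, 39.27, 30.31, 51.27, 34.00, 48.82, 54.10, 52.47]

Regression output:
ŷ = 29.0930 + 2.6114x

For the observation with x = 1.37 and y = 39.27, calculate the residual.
Residual = 6.5994

The residual is the difference between the actual value and the predicted value:

Residual = y - ŷ

Step 1: Calculate predicted value
ŷ = 29.0930 + 2.6114 × 1.37
ŷ = 32.6706

Step 2: Calculate residual
Residual = 39.27 - 32.6706
Residual = 6.5994

Interpretation: the model underestimates the actual value by 6.5994 at this point (positive residual → observation lies above the fitted line).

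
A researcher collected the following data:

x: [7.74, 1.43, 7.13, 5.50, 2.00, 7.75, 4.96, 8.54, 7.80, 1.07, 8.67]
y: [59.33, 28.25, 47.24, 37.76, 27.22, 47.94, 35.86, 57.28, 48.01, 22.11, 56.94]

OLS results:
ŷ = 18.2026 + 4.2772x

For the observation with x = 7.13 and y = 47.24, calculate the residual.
Residual = -1.4590

The residual is the difference between the actual value and the predicted value:

Residual = y - ŷ

Step 1: Calculate predicted value
ŷ = 18.2026 + 4.2772 × 7.13
ŷ = 48.6990

Step 2: Calculate residual
Residual = 47.24 - 48.6990
Residual = -1.4590

Sign check: y < ŷ, so the point is below the line and the fit overestimates here.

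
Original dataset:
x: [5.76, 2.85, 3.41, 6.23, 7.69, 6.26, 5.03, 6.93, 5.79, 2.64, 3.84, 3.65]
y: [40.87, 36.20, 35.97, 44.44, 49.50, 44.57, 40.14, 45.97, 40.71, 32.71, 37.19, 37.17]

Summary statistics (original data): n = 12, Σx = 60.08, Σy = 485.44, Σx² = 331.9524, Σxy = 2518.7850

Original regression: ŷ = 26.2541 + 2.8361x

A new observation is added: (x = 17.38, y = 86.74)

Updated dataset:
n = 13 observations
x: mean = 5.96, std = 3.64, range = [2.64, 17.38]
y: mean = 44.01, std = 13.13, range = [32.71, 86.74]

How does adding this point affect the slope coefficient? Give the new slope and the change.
New slope β₁ = 3.5774 versus 2.8361 before: a change of +0.7413 (+26.1%).

x = 17.38 lies well outside the original x-range [2.64, 7.69] (x̄ ≈ 5.01), so this observation has high leverage and can move the slope substantially.

Step 1: Update the sums with the new point (n goes from 12 to 13)
Σx  = 60.08 + 17.38 = 77.46
Σy  = 485.44 + 86.74 = 572.18
Σx² = 331.9524 + 17.38² = 331.9524 + 302.0644 = 634.0168
Σxy = 2518.7850 + 17.38×86.74 = 2518.7850 + 1507.5412 = 4026.3262

Step 2: Recompute the slope with b₁ = (nΣxy − ΣxΣy) / (nΣx² − (Σx)²)
Numerator   = 13×4026.3262 − 77.46×572.18 = 52342.2406 − 44321.0628 = 8021.1778
Denominator = 13×634.0168 − 77.46² = 8242.2184 − 6000.0516 = 2242.1668
b₁(new) = 8021.1778 / 2242.1668 = 3.5774

(Same formula on the original sums: (12×2518.7850 − 60.08×485.44) / (12×331.9524 − 60.08²) = 1060.1848 / 373.8224 = 2.8361, matching the given fit.)

Step 3: Change in slope
Δβ₁ = 3.5774 − 2.8361 = +0.7413
Relative change = +0.7413 / 2.8361 × 100% = +26.1%
→ the slope increases when the point is added.

Because the point sits above the extension of the original line at a high-leverage x, it tilts the fit up.
In practice: investigate whether it comes from the same population as the rest of the sample; examine leverage (hᵢ) and Cook's distance rather than deleting it automatically.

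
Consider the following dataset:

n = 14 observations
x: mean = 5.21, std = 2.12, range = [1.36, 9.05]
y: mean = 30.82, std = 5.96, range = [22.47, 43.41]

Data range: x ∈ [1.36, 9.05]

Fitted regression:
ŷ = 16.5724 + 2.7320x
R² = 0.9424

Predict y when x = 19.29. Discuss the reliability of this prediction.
ŷ = 69.2727, but this is extrapolation (above the data range [1.36, 9.05]) and may be unreliable.

Prediction calculation:
ŷ = 16.5724 + 2.7320 × 19.29
ŷ = 69.2727

Reliability:
- Data range: x ∈ [1.36, 9.05]
- Prediction point: x = 19.29 is 10.24 units above the observed range → this is EXTRAPOLATION, not interpolation

Why that matters here:
- R² describes fit only over the sampled x values; it says nothing about behaviour beyond them
- The standard error of prediction grows with (x − x̄)², and x = 19.29 is far from x̄ = 5.21
- Real relationships often flatten, saturate, or turn nonlinear at extremes

Report the number if required, but flag clearly that it is an extrapolation.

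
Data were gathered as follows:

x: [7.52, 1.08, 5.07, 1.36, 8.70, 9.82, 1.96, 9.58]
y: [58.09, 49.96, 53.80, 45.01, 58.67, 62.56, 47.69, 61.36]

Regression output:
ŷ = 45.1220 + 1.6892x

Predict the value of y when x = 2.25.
ŷ = 48.9227

Plug x = 2.25 into the fitted line:

ŷ = 45.1220 + 1.6892 × 2.25
ŷ = 45.1220 + 3.8007
ŷ = 48.9227

This is the fitted mean response at that x — an individual observation would come with a wider prediction interval.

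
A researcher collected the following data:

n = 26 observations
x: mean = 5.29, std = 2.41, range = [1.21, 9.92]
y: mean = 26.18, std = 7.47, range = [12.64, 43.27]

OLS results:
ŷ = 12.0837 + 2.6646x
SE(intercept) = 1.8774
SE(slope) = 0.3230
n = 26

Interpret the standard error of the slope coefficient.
The slope 2.6646 is pinned down to within about ±0.3230 (one SE) by these data — relative uncertainty 12.1%, i.e. precise.

SE(β̂₁) = s / √Sxx, where s is the residual standard deviation and Sxx = Σ(x − x̄)². It is the yardstick for how far β̂₁ = 2.6646 could plausibly be from the true slope.

Relative precision:
- SE / |β̂₁| = 0.3230 / 2.6646 = 12.1%
- Rule of thumb (under 20%: precise; 20% to under 50%: moderately precise; 50% or more: imprecise) → precise

Link to interval estimation: a confidence interval for β₁ is β̂₁ ± t* × 0.3230, so SE sets the half-width per unit of t*.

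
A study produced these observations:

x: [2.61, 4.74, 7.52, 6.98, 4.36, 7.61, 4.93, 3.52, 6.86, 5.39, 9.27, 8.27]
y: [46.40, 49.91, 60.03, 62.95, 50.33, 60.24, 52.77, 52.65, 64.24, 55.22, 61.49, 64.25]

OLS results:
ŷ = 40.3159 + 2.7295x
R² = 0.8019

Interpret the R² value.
R² = 0.8019 means 80.19% of the variation in y is explained by the linear relationship with x. This indicates a strong fit.

R² (coefficient of determination) measures the proportion of variance in y explained by the regression model.

Here R² = 0.8019:
- Explained: 80.19% of the variation in y
- Unexplained (residual): 100% − 80.19% = 19.81%
- Rule of thumb (below 0.3 weak; 0.3 to below 0.7 moderate; 0.7 and above strong) → strong

Note: R² says nothing about causation, and a high R² does not by itself mean the linear form is appropriate — check the residuals.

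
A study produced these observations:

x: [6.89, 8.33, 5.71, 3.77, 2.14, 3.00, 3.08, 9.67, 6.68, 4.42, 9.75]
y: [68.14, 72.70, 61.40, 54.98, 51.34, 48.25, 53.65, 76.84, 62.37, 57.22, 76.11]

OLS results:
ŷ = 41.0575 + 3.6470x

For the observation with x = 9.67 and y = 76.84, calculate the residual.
Residual = 0.5160

The residual is the difference between the actual value and the predicted value:

Residual = y - ŷ

Step 1: Calculate predicted value
ŷ = 41.0575 + 3.6470 × 9.67
ŷ = 76.3240

Step 2: Calculate residual
Residual = 76.84 - 76.3240
Residual = 0.5160

Interpretation: the model underestimates the actual value by 0.5160 at this point (positive residual → observation lies above the fitted line).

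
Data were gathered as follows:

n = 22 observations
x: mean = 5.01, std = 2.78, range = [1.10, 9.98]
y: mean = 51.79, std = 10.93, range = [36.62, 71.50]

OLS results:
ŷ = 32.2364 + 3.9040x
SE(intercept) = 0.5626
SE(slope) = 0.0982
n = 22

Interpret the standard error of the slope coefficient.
SE(β̂₁) = 0.0982 is the estimated standard deviation of the slope estimate across repeated samples; relative to β̂₁ = 3.9040 that is 2.5%, a precise estimate.

SE(β̂₁) = s / √Sxx, where s is the residual standard deviation and Sxx = Σ(x − x̄)². It is the yardstick for how far β̂₁ = 3.9040 could plausibly be from the true slope.

Relative precision:
- SE / |β̂₁| = 0.0982 / 3.9040 = 2.5%
- Rule of thumb (under 20%: precise; 20% to under 50%: moderately precise; 50% or more: imprecise) → precise

Link to the t-test: t = β̂₁ / SE(β̂₁) = 3.9040 / 0.0982 = 39.7556, the statistic for H₀: β₁ = 0.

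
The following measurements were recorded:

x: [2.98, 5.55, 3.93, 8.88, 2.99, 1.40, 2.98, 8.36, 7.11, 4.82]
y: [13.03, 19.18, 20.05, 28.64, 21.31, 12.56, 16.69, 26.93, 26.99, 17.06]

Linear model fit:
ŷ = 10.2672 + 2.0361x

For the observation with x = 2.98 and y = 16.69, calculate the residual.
Residual = 0.3552

The residual is the difference between the actual value and the predicted value:

Residual = y - ŷ

Step 1: Calculate predicted value
ŷ = 10.2672 + 2.0361 × 2.98
ŷ = 16.3348

Step 2: Calculate residual
Residual = 16.69 - 16.3348
Residual = 0.3552

Interpretation: the model underestimates the actual value by 0.3552 at this point (positive residual → observation lies above the fitted line).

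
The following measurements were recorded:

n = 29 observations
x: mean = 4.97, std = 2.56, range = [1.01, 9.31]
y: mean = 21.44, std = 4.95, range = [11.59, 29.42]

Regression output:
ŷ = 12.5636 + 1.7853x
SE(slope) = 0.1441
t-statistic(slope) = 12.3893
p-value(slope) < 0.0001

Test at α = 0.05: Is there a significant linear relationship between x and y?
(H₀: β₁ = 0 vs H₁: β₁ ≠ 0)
p-value < 0.0001 < α = 0.05, so we reject H₀. The relationship is significant.

Hypothesis test for the slope coefficient:

H₀: β₁ = 0 (no linear relationship)
H₁: β₁ ≠ 0 (linear relationship exists)

Test statistic: t = β̂₁ / SE(β̂₁) = 1.7853 / 0.1441 = 12.3893

p < 0.0001: how often a slope estimate this far from 0 (in SE units) would arise by chance if β₁ were truly 0.

Decision rule: reject H₀ if p-value < α.
p-value < 0.0001 < α = 0.05 → reject H₀.

At α = 0.05 the data do provide convincing evidence of a nonzero slope.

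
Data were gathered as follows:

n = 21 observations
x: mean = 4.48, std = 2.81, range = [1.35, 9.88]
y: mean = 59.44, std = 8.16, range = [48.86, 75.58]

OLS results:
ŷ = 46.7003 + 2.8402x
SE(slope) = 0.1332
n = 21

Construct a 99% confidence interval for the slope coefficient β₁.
The 99% CI for β₁ is (2.4591, 3.2213)

Confidence interval for the slope:

The 99% CI for β₁ is: β̂₁ ± t*(α/2, n-2) × SE(β̂₁)

Step 1: Find critical t-value
- Confidence level = 0.99
- Degrees of freedom = n - 2 = 21 - 2 = 19
- t*(α/2, 19) = 2.8609

Step 2: Calculate margin of error
Margin = 2.8609 × 0.1332 = 0.3811

Step 3: Construct interval
CI = 2.8402 ± 0.3811
CI = (2.4591, 3.2213)

Interpretation: We are 99% confident that the true slope β₁ lies between 2.4591 and 3.2213.
The interval does not include 0, suggesting a significant linear relationship.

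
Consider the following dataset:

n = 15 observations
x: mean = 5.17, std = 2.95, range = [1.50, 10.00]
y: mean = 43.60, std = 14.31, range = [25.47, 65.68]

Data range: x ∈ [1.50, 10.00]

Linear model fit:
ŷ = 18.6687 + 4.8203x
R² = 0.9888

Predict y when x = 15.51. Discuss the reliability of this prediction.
ŷ = 93.4316, but this is extrapolation (above the data range [1.50, 10.00]) and may be unreliable.

Prediction calculation:
ŷ = 18.6687 + 4.8203 × 15.51
ŷ = 93.4316

Reliability:
- Data range: x ∈ [1.50, 10.00]
- Prediction point: x = 15.51 is 5.51 units above the observed range → this is EXTRAPOLATION, not interpolation

Why that matters here:
- R² describes fit only over the sampled x values; it says nothing about behaviour beyond them
- There are no observations near this x to validate the fitted line there
- The standard error of prediction grows with (x − x̄)², and x = 15.51 is far from x̄ = 5.17

The R² = 0.9888 only validates the fit within [1.50, 10.00]; treat ŷ = 93.4316 with caution.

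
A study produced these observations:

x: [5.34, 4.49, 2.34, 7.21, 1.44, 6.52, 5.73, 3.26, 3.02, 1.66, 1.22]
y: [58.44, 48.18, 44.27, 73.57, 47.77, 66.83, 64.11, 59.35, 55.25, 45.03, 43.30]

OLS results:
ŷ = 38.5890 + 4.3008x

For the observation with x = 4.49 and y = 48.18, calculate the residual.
Residual = -9.7196

The residual is the difference between the actual value and the predicted value:

Residual = y - ŷ

Step 1: Calculate predicted value
ŷ = 38.5890 + 4.3008 × 4.49
ŷ = 57.8996

Step 2: Calculate residual
Residual = 48.18 - 57.8996
Residual = -9.7196

Sign check: y < ŷ, so the point is below the line and the fit overestimates here.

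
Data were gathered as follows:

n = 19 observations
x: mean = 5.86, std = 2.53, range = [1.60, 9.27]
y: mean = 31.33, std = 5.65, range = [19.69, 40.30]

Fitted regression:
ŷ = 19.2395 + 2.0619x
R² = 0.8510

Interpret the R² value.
R² = 0.8510 means 85.10% of the variation in y is explained by the linear relationship with x. This indicates a strong fit.

The coefficient of determination R² is the fraction of the total variation in y that the fitted line accounts for.

Here R² = 0.8510:
- Explained: 85.10% of the variation in y
- Unexplained (residual): 100% − 85.10% = 14.90%
- Rule of thumb (below 0.3 weak; 0.3 to below 0.7 moderate; 0.7 and above strong) → strong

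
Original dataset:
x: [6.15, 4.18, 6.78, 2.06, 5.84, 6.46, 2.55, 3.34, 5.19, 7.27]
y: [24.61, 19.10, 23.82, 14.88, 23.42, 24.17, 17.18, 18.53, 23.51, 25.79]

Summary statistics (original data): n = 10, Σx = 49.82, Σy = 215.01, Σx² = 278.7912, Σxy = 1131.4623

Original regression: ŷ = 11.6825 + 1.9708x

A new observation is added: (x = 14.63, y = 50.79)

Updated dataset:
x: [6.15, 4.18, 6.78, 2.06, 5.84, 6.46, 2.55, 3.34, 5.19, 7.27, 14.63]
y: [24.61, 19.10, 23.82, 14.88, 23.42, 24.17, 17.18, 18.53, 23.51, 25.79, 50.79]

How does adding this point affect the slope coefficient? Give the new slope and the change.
New slope β₁ = 2.7530 versus 1.9708 before: a change of +0.7822 (+39.7%).

x = 14.63 lies well outside the original x-range [2.06, 7.27] (x̄ ≈ 4.98), so this observation has high leverage and can move the slope substantially.

Step 1: Update the sums with the new point (n goes from 10 to 11)
Σx  = 49.82 + 14.63 = 64.45
Σy  = 215.01 + 50.79 = 265.80
Σx² = 278.7912 + 14.63² = 278.7912 + 214.0369 = 492.8281
Σxy = 1131.4623 + 14.63×50.79 = 1131.4623 + 743.0577 = 1874.5200

Step 2: Recompute the slope with b₁ = (nΣxy − ΣxΣy) / (nΣx² − (Σx)²)
Numerator   = 11×1874.5200 − 64.45×265.80 = 20619.7200 − 17130.8100 = 3488.9100
Denominator = 11×492.8281 − 64.45² = 5421.1091 − 4153.8025 = 1267.3066
b₁(new) = 3488.9100 / 1267.3066 = 2.7530

(Same formula on the original sums: (10×1131.4623 − 49.82×215.01) / (10×278.7912 − 49.82²) = 602.8248 / 305.8796 = 1.9708, matching the given fit.)

Step 3: Change in slope
Δβ₁ = 2.7530 − 1.9708 = +0.7822
Relative change = +0.7822 / 1.9708 × 100% = +39.7%
→ the slope increases when the point is added.

Because the point sits above the extension of the original line at a high-leverage x, it tilts the fit up.
In practice: check such a point for data-entry or measurement error; refit with and without it and report both if conclusions differ.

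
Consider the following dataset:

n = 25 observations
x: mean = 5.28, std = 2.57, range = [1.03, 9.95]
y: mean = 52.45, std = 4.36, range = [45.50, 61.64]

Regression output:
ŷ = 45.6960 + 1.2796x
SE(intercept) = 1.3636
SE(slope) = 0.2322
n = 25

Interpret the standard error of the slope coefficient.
SE(slope) = 0.2322 measures the uncertainty in the estimated slope. The coefficient is estimated precisely (SE/|β̂₁| = 18.1%).

SE(β̂₁) = s / √Sxx, where s is the residual standard deviation and Sxx = Σ(x − x̄)². It is the yardstick for how far β̂₁ = 1.2796 could plausibly be from the true slope.

Relative precision:
- SE / |β̂₁| = 0.2322 / 1.2796 = 18.1%
- Rule of thumb (under 20%: precise; 20% to under 50%: moderately precise; 50% or more: imprecise) → precise

Link to interval estimation: a confidence interval for β₁ is β̂₁ ± t* × 0.2322, so SE sets the half-width per unit of t*.

What drives SE(β̂₁): larger n (here n = 25) → smaller SE; more residual scatter → larger SE; wider spread of x values → smaller SE.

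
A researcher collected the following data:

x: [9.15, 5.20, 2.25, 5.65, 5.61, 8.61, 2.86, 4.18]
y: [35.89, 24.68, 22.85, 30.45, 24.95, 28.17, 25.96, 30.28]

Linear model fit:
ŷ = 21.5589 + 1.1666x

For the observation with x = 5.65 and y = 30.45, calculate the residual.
Residual = 2.2998

The residual is the difference between the actual value and the predicted value:

Residual = y - ŷ

Step 1: Calculate predicted value
ŷ = 21.5589 + 1.1666 × 5.65
ŷ = 28.1502

Step 2: Calculate residual
Residual = 30.45 - 28.1502
Residual = 2.2998

Interpretation: the model underestimates the actual value by 2.2998 at this point (positive residual → observation lies above the fitted line).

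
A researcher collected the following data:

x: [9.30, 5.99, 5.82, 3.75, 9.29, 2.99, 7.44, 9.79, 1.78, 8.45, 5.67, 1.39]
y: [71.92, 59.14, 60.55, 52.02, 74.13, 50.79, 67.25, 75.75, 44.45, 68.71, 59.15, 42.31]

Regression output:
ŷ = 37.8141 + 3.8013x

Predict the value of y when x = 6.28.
ŷ = 61.6863

To predict y for x = 6.28, substitute into the regression equation:

ŷ = 37.8141 + 3.8013 × 6.28
ŷ = 37.8141 + 23.8722
ŷ = 61.6863

This is a point prediction; actual observations scatter around it by roughly the residual standard deviation.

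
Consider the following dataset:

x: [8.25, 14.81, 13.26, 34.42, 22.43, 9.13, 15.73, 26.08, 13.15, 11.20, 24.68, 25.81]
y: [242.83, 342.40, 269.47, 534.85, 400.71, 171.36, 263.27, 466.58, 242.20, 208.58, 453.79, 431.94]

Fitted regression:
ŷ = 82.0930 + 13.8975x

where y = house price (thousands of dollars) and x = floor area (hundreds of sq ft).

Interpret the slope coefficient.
On average, house price is about 13.8975 thousand dollars higher for every extra hundred sq ft of floor area.

β₁ = 13.8975 is the change in predicted house price (thousand dollars) per additional hundred sq ft of floor area.

Interpretation:
- Floor area up by 1 hundred sq ft → predicted house price increases by 13.8975 thousand dollars
- The effect is assumed constant over the observed range of x (linearity)
- The slope describes association in these data, not necessarily a causal effect

(β₀ = 82.0930 is the fitted value at x = 0 and is not part of the slope interpretation.)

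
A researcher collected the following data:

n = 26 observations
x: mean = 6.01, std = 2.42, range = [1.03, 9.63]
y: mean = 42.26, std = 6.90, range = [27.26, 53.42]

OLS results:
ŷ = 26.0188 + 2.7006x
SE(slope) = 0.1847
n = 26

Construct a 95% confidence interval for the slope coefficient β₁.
The 95% CI for β₁ is (2.3194, 3.0818)

Confidence interval for the slope:

The 95% CI for β₁ is: β̂₁ ± t*(α/2, n-2) × SE(β̂₁)

Step 1: Find critical t-value
- Confidence level = 0.95
- Degrees of freedom = n - 2 = 26 - 2 = 24
- t*(α/2, 24) = 2.0639

Step 2: Calculate margin of error
Margin = 2.0639 × 0.1847 = 0.3812

Step 3: Construct interval
CI = 2.7006 ± 0.3812
CI = (2.3194, 3.0818)

Interpretation: each one-unit increase in x is associated with a change in mean y of between 2.3194 and 3.0818, with 95% confidence.
The interval does not include 0, suggesting a significant linear relationship.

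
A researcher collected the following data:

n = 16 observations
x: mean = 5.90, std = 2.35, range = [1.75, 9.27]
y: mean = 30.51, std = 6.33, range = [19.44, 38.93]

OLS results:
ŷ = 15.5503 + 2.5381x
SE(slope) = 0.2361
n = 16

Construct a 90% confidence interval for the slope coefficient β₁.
The 90% CI for β₁ is (2.1223, 2.9539)

Confidence interval for the slope:

The 90% CI for β₁ is: β̂₁ ± t*(α/2, n-2) × SE(β̂₁)

Step 1: Find critical t-value
- Confidence level = 0.9
- Degrees of freedom = n - 2 = 16 - 2 = 14
- t*(α/2, 14) = 1.7613

Step 2: Calculate margin of error
Margin = 1.7613 × 0.2361 = 0.4158

Step 3: Construct interval
CI = 2.5381 ± 0.4158
CI = (2.1223, 2.9539)

Interpretation: each one-unit increase in x is associated with a change in mean y of between 2.1223 and 2.9539, with 90% confidence.
Since 0 is outside the interval, a two-sided test at α = 0.10 would reject H₀: β₁ = 0.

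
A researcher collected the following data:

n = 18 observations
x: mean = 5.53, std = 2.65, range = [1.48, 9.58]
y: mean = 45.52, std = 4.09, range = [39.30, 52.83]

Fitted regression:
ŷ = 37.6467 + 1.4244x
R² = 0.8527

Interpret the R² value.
About 85.27% of the variability in y is accounted for by the regression on x (R² = 0.8527) — a strong linear fit.

R² (coefficient of determination) measures the proportion of variance in y explained by the regression model.

Here R² = 0.8527:
- Explained: 85.27% of the variation in y
- Unexplained (residual): 100% − 85.27% = 14.73%
- Rule of thumb (below 0.3 weak; 0.3 to below 0.7 moderate; 0.7 and above strong) → strong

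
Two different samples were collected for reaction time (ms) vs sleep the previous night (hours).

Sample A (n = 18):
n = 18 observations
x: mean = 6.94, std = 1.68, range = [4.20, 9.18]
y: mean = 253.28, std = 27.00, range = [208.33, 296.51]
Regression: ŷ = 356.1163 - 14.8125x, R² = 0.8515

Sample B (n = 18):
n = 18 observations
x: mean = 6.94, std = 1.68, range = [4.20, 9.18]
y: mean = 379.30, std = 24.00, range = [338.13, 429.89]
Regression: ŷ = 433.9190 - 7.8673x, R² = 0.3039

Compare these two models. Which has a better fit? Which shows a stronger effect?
Model A has the better fit (R² = 0.8515 vs 0.3039). Model A shows the stronger effect (|β₁| = 14.8125 vs 7.8673).

Model Comparison:

Goodness of fit (R²):
- Model A: R² = 0.8515 → 85.15% of variance in reaction time explained
- Model B: R² = 0.3039 → 30.39% of variance in reaction time explained
- 0.8515 > 0.3039 → Model A has the better fit

Strength of effect — compare |β₁|:
- Model A: β₁ = -14.8125 → predicted reaction time falls 14.8125 ms per additional hour of sleep
- Model B: β₁ = -7.8673 → predicted reaction time falls 7.8673 ms per additional hour of sleep
- |-14.8125| > |-7.8673| → Model A shows the stronger marginal effect

Note: R² measures how tightly points cluster around the line; β₁ measures how steep the line is — they answer different questions.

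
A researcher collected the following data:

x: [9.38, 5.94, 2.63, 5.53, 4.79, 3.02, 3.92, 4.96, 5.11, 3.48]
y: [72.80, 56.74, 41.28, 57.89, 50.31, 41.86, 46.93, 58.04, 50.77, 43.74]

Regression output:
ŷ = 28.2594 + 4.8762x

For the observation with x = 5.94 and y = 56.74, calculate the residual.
Residual = -0.4840

The residual is the difference between the actual value and the predicted value:

Residual = y - ŷ

Step 1: Calculate predicted value
ŷ = 28.2594 + 4.8762 × 5.94
ŷ = 57.2240

Step 2: Calculate residual
Residual = 56.74 - 57.2240
Residual = -0.4840

Sign check: y < ŷ, so the point is below the line and the fit overestimates here.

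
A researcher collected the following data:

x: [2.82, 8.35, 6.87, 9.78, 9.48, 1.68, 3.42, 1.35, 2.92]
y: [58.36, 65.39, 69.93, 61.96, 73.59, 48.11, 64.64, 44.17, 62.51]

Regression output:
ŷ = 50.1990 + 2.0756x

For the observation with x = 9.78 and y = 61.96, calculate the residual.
Residual = -8.5384

The residual is the difference between the actual value and the predicted value:

Residual = y - ŷ

Step 1: Calculate predicted value
ŷ = 50.1990 + 2.0756 × 9.78
ŷ = 70.4984

Step 2: Calculate residual
Residual = 61.96 - 70.4984
Residual = -8.5384

Sign check: y < ŷ, so the point is below the line and the fit overestimates here.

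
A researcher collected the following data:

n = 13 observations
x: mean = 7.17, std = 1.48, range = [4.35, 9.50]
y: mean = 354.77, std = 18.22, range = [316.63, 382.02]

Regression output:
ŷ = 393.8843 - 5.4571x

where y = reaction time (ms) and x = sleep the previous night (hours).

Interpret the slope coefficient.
For each additional hour of sleep, predicted reaction time decreases by approximately 5.4571 ms.

The slope β₁ = -5.4571 gives the rate at which the fitted reaction time changes with sleep.

Interpretation:
- Sleep up by 1 hour → predicted reaction time decreases by 5.4571 ms
- The effect is assumed constant over the observed range of x (linearity)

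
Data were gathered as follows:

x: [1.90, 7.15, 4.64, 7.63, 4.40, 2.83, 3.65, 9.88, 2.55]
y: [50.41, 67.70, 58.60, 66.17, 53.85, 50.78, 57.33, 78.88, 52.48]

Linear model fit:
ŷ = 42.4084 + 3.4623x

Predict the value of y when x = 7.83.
ŷ = 69.5182

Plug x = 7.83 into the fitted line:

ŷ = 42.4084 + 3.4623 × 7.83
ŷ = 42.4084 + 27.1098
ŷ = 69.5182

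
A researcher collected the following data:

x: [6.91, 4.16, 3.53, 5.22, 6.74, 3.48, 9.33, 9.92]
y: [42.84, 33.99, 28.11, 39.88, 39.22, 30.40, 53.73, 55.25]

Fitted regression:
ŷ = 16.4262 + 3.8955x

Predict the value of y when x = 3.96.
ŷ = 31.8524

Plug x = 3.96 into the fitted line:

ŷ = 16.4262 + 3.8955 × 3.96
ŷ = 16.4262 + 15.4262
ŷ = 31.8524

This is the fitted mean response at that x — an individual observation would come with a wider prediction interval.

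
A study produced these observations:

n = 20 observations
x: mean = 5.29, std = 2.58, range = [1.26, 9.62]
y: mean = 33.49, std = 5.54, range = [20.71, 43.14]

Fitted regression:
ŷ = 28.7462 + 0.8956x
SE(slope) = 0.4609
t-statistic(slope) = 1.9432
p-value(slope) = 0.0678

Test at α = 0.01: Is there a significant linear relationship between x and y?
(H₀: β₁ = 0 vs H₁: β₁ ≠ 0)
p-value = 0.0678 ≥ α = 0.01, so we fail to reject H₀. The relationship is not significant.

Hypothesis test for the slope coefficient:

H₀: β₁ = 0 (no linear relationship)
H₁: β₁ ≠ 0 (linear relationship exists)

Test statistic: t = β̂₁ / SE(β̂₁) = 0.8956 / 0.4609 = 1.9432

With df = 18, the two-sided p-value for |t| = 1.9432 is 0.0678.

Decision rule: reject H₀ if p-value < α.
p-value = 0.0678 ≥ α = 0.01 → fail to reject H₀.

There is not sufficient evidence at the 1% significance level to conclude that a linear relationship exists between x and y.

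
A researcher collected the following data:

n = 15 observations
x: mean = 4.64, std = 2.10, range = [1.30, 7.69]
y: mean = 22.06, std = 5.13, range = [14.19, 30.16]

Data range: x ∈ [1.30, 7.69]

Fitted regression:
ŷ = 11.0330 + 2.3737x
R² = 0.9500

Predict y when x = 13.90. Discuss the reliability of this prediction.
The equation gives ŷ = 44.0274; however x = 13.90 is 6.21 units above the observed range, so this extrapolated value should not be trusted.

Prediction calculation:
ŷ = 11.0330 + 2.3737 × 13.90
ŷ = 44.0274

Reliability:
- Data range: x ∈ [1.30, 7.69]
- Prediction point: x = 13.90 is 6.21 units above the observed range → this is EXTRAPOLATION, not interpolation

Why that matters here:
- There are no observations near this x to validate the fitted line there
- R² describes fit only over the sampled x values; it says nothing about behaviour beyond them
- The standard error of prediction grows with (x − x̄)², and x = 13.90 is far from x̄ = 4.64

The R² = 0.9500 only validates the fit within [1.30, 7.69]; treat ŷ = 44.0274 with caution.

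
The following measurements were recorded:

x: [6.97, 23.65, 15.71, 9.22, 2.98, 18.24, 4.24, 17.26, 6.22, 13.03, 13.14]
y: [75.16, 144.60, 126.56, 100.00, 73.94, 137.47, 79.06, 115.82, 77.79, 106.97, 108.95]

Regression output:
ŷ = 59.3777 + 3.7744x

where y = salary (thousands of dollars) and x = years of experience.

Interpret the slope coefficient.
On average, salary is about 3.7744 thousand dollars higher for every extra year of experience.

β₁ = 3.7744 is the change in predicted salary (thousand dollars) per additional year of experience.

Interpretation:
- Experience up by 1 year → predicted salary increases by 3.7744 thousand dollars
- This is a linear approximation: the same per-unit change is assumed across the whole observed x range
- The sign (+) gives the direction; the magnitude 3.7744 gives the size of the effect per year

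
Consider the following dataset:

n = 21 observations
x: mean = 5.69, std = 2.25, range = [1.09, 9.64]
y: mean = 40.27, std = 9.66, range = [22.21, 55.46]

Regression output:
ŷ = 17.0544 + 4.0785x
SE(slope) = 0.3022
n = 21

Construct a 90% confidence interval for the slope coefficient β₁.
The 90% CI for β₁ is (3.5560, 4.6010)

Confidence interval for the slope:

The 90% CI for β₁ is: β̂₁ ± t*(α/2, n-2) × SE(β̂₁)

Step 1: Find critical t-value
- Confidence level = 0.9
- Degrees of freedom = n - 2 = 21 - 2 = 19
- t*(α/2, 19) = 1.7291

Step 2: Calculate margin of error
Margin = 1.7291 × 0.3022 = 0.5225

Step 3: Construct interval
CI = 4.0785 ± 0.5225
CI = (3.5560, 4.6010)

Interpretation: each one-unit increase in x is associated with a change in mean y of between 3.5560 and 4.6010, with 90% confidence.
Since 0 is outside the interval, a two-sided test at α = 0.10 would reject H₀: β₁ = 0.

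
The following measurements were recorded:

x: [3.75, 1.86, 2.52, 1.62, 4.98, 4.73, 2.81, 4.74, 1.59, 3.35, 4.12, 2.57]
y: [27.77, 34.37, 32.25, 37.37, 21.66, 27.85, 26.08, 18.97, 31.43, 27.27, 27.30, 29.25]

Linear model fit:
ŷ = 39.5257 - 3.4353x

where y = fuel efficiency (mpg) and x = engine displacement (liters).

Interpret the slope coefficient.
On average, fuel efficiency is about 3.4353 mpg lower for every extra liter of engine displacement.

β₁ = -3.4353 is the change in predicted fuel efficiency (mpg) per additional liter of engine displacement.

Interpretation:
- Engine displacement up by 1 liter → predicted fuel efficiency decreases by 3.4353 mpg
- This is a linear approximation: the same per-unit change is assumed across the whole observed x range
- The slope describes association in these data, not necessarily a causal effect

(β₀ = 39.5257 is the fitted value at x = 0 and is not part of the slope interpretation.)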